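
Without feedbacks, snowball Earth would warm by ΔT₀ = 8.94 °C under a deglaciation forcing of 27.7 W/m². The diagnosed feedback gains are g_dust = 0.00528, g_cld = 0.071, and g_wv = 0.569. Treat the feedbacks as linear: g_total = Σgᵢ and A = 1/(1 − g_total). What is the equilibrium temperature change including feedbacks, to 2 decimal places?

Total gain g = 0.00528 + 0.071 + 0.569 = 0.64528.
Amplification A = 1/(1 − 0.64528) = 2.819.
ΔT = 8.94 × 2.819 = 25.20 °C.

25.20 °C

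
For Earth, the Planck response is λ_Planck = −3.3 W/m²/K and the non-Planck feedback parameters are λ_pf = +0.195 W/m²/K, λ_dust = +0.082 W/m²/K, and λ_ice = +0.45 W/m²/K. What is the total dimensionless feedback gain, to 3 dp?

0.220

Convert to gains: g_pf = 0.195/3.3 = 0.05909; g_dust = 0.082/3.3 = 0.02485; g_ice = 0.45/3.3 = 0.1364.
Total gain g = 0.22034.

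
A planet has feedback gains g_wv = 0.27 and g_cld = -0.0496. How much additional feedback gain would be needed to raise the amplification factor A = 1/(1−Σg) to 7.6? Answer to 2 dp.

0.65

Current total gain = 0.2204.
Target gain for A = 7.6: g* = 1 − 1/7.6 = 0.8684.
Additional gain needed = 0.8684 − 0.2204 = 0.65.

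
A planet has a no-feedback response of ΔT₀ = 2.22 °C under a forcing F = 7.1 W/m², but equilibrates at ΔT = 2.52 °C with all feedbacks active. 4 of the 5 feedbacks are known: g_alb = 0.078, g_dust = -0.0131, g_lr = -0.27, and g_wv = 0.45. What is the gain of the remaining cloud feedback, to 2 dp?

-0.13

Amplification A = ΔT/ΔT₀ = 2.52/2.22 = 1.135.
Total gain g = 1 − 1/A = 1 − 1/1.135 = 0.1189.
Known gains sum to 0.078 − 0.0131 − 0.27 + 0.45 = 0.2449.
g_cld = 0.1189 − 0.2449 = -0.13.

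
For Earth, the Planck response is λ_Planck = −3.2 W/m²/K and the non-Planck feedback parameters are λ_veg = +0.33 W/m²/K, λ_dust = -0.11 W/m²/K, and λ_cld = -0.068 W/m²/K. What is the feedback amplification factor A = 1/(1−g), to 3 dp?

1.050

Convert to gains: g_veg = 0.33/3.2 = 0.1031; g_dust = -0.11/3.2 = -0.03437; g_cld = -0.068/3.2 = -0.02125.
Total gain g = 0.04748.
A = 1/(1 − 0.04748) = 1.050.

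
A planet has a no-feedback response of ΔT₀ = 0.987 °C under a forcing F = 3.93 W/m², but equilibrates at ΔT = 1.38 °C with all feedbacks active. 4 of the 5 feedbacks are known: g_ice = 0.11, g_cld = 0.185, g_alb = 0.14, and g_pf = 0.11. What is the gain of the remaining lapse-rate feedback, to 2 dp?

-0.26

Amplification A = ΔT/ΔT₀ = 1.38/0.987 = 1.398.
Total gain g = 1 − 1/A = 1 − 1/1.398 = 0.2847.
Known gains sum to 0.11 + 0.185 + 0.14 + 0.11 = 0.545.
g_lr = 0.2847 − 0.545 = -0.26.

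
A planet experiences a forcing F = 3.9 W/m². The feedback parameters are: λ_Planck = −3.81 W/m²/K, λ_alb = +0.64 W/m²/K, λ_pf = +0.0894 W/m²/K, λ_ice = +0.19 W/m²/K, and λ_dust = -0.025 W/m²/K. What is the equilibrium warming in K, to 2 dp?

Net feedback parameter λ = (−3.81) + (+0.64) + (+0.0894) + (+0.19) + (-0.025) = -2.9156 W/m²/K.
ΔT = −F/λ = −3.9/(-2.9156) = 1.34 K.

1.34 K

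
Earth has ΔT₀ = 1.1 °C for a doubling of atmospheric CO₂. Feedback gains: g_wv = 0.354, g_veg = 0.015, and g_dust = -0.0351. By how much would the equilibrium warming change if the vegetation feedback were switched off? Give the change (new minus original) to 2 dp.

-0.04 °C

Original: g = 0.3339, ΔT = 1.1/(1−0.3339) = 1.6514 °C.
Without vegetation: g' = 0.3189, ΔT' = 1.1/(1−0.3189) = 1.6150 °C.
Change = 1.6150 − 1.6514 = -0.04 °C.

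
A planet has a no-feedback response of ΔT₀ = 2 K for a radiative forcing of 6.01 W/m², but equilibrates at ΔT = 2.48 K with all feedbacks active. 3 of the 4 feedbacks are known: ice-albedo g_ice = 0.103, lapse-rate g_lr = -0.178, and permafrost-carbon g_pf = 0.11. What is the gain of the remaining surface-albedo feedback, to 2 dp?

Amplification A = ΔT/ΔT₀ = 2.48/2 = 1.24.
Total gain g = 1 − 1/A = 1 − 1/1.24 = 0.1935.
Known gains sum to 0.103 − 0.178 + 0.11 = 0.035.
g_alb = 0.1935 − 0.035 = 0.16.

0.16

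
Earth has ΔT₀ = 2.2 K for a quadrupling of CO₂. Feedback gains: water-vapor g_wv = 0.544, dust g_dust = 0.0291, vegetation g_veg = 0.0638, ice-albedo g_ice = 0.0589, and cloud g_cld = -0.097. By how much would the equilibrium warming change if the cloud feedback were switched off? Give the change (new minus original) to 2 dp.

Original: g = 0.5988, ΔT = 2.2/(1−0.5988) = 5.4835 K.
Without cloud: g' = 0.6958, ΔT' = 2.2/(1−0.6958) = 7.2321 K.
Change = 7.2321 − 5.4835 = 1.75 K.

1.75 K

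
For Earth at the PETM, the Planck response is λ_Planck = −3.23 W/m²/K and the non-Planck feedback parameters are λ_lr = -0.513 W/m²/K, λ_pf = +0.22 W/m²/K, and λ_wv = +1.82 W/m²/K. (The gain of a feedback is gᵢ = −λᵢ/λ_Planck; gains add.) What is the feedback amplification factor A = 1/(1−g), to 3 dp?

Convert to gains: g_lr = -0.513/3.23 = -0.1588; g_pf = 0.22/3.23 = 0.06811; g_wv = 1.82/3.23 = 0.5635.
Total gain g = 0.47281.
A = 1/(1 − 0.47281) = 1.897.

1.897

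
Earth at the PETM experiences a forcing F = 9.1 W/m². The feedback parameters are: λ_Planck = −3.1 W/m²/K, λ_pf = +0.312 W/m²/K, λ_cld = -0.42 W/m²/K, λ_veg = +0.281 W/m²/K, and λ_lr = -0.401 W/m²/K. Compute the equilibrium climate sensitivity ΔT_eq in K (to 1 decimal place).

Net feedback parameter λ = (−3.1) + (+0.312) + (-0.42) + (+0.281) + (-0.401) = -3.328 W/m²/K.
ΔT = −F/λ = −9.1/(-3.328) = 2.7 K.

2.7 K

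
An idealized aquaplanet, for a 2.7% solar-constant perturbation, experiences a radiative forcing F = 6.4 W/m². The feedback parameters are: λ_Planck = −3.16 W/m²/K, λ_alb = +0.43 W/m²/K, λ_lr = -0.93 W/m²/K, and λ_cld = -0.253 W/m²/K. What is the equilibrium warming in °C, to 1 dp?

Net feedback parameter λ = (−3.16) + (+0.43) + (-0.93) + (-0.253) = -3.913 W/m²/K.
ΔT = −F/λ = −6.4/(-3.913) = 1.6 °C.

1.6 °C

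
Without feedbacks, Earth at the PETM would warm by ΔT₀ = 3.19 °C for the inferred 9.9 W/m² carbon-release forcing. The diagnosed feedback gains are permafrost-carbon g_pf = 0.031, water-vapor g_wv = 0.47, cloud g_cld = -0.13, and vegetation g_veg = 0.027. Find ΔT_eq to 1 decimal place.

5.3 °C

Total gain g = 0.031 + 0.47 − 0.13 + 0.027 = 0.398.
Amplification A = 1/(1 − 0.398) = 1.661.
ΔT = 3.19 × 1.661 = 5.3 °C.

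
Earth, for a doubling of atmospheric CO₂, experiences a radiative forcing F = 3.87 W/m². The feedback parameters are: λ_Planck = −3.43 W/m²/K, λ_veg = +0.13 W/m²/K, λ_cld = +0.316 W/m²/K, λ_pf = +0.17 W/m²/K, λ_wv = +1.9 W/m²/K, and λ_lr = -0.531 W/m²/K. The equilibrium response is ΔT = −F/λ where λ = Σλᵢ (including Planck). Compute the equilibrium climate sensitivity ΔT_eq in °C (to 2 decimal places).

2.68 °C

Net feedback parameter λ = (−3.43) + (+0.13) + (+0.316) + (+0.17) + (+1.9) + (-0.531) = -1.445 W/m²/K.
ΔT = −F/λ = −3.87/(-1.445) = 2.68 °C.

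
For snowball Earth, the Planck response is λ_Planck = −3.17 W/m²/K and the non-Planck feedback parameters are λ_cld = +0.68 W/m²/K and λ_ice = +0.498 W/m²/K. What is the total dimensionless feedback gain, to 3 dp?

0.372

Convert to gains: g_cld = 0.68/3.17 = 0.2145; g_ice = 0.498/3.17 = 0.1571.
Total gain g = 0.3716.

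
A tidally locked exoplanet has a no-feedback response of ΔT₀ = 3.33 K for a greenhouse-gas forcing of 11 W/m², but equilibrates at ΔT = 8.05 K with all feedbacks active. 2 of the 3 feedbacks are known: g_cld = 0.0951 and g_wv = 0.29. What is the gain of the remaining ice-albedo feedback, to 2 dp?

0.20

Amplification A = ΔT/ΔT₀ = 8.05/3.33 = 2.417.
Total gain g = 1 − 1/A = 1 − 1/2.417 = 0.5863.
Known gains sum to 0.0951 + 0.29 = 0.3851.
g_ice = 0.5863 − 0.3851 = 0.20.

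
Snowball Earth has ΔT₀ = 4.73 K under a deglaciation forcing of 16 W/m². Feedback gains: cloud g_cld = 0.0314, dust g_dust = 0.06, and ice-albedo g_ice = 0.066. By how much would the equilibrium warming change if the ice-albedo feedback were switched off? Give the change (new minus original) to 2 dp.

-0.41 K

Original: g = 0.1574, ΔT = 4.73/(1−0.1574) = 5.6136 K.
Without ice-albedo: g' = 0.0914, ΔT' = 4.73/(1−0.0914) = 5.2058 K.
Change = 5.2058 − 5.6136 = -0.41 K.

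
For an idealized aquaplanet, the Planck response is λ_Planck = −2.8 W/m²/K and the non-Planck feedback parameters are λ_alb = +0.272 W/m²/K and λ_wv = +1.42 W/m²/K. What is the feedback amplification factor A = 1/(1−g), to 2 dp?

2.53

Convert to gains: g_alb = 0.272/2.8 = 0.09714; g_wv = 1.42/2.8 = 0.5071.
Total gain g = 0.60424.
A = 1/(1 − 0.60424) = 2.53.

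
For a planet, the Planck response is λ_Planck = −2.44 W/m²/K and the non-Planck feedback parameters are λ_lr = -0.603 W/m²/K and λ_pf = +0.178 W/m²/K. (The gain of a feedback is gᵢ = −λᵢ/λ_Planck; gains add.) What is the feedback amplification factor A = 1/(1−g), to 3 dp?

Convert to gains: g_lr = -0.603/2.44 = -0.2471; g_pf = 0.178/2.44 = 0.07295.
Total gain g = -0.17415.
A = 1/(1 + 0.17415) = 0.852.

0.852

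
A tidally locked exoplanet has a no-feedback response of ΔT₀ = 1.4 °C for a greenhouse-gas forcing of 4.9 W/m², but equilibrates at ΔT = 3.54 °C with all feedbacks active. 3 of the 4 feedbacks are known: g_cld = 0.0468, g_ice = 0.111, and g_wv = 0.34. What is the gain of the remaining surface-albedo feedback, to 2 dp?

Amplification A = ΔT/ΔT₀ = 3.54/1.4 = 2.529.
Total gain g = 1 − 1/A = 1 − 1/2.529 = 0.6046.
Known gains sum to 0.0468 + 0.111 + 0.34 = 0.4978.
g_alb = 0.6046 − 0.4978 = 0.11.

0.11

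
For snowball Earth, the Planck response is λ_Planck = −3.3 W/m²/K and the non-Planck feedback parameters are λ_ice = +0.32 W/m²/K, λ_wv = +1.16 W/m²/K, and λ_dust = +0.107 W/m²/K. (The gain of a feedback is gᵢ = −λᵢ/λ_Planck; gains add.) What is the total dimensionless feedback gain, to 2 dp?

0.48

Convert to gains: g_ice = 0.32/3.3 = 0.09697; g_wv = 1.16/3.3 = 0.3515; g_dust = 0.107/3.3 = 0.03242.
Total gain g = 0.48089.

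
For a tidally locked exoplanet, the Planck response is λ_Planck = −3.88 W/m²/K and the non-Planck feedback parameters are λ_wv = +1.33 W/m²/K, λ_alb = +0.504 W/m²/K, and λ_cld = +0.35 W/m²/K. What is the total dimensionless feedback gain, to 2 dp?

Convert to gains: g_wv = 1.33/3.88 = 0.3428; g_alb = 0.504/3.88 = 0.1299; g_cld = 0.35/3.88 = 0.09021.
Total gain g = 0.56291.

0.56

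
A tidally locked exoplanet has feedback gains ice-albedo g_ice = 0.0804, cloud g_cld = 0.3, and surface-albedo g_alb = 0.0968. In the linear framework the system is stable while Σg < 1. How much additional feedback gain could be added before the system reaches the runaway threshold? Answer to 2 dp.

Current total gain = 0.0804 + 0.3 + 0.0968 = 0.4772.
Margin to runaway = 1 − 0.4772 = 0.52.

0.52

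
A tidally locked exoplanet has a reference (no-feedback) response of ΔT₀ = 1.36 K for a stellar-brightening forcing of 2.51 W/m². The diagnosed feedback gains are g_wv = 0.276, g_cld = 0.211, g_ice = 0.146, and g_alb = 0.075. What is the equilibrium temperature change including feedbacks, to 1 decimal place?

4.7 K

Total gain g = 0.276 + 0.211 + 0.146 + 0.075 = 0.708.
Amplification A = 1/(1 − 0.708) = 3.425.
ΔT = 1.36 × 3.425 = 4.7 K.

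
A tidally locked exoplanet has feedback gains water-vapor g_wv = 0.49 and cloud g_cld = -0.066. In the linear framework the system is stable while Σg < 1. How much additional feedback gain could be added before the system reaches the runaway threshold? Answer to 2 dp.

Current total gain = 0.49 − 0.066 = 0.424.
Margin to runaway = 1 − 0.424 = 0.58.

0.58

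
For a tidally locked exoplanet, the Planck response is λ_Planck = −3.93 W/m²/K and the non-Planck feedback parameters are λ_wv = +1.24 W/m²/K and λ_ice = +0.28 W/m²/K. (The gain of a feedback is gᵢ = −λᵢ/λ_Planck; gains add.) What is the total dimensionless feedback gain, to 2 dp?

Convert to gains: g_wv = 1.24/3.93 = 0.3155; g_ice = 0.28/3.93 = 0.07125.
Total gain g = 0.38675.

0.39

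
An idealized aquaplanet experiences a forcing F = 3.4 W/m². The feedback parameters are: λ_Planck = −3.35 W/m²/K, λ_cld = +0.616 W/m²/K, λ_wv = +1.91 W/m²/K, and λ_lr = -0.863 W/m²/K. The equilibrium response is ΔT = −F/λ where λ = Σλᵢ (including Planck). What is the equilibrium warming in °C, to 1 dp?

Net feedback parameter λ = (−3.35) + (+0.616) + (+1.91) + (-0.863) = -1.687 W/m²/K.
ΔT = −F/λ = −3.4/(-1.687) = 2.0 °C.

2.0 °C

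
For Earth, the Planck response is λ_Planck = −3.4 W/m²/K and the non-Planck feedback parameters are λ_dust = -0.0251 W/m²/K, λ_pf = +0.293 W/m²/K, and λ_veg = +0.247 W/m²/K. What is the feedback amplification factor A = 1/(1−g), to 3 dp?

Convert to gains: g_dust = -0.0251/3.4 = -0.007382; g_pf = 0.293/3.4 = 0.08618; g_veg = 0.247/3.4 = 0.07265.
Total gain g = 0.151448.
A = 1/(1 − 0.151448) = 1.178.

1.178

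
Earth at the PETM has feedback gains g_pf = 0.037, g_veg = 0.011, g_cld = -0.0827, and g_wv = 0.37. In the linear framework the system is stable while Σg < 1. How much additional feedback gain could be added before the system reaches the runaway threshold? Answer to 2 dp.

Current total gain = 0.037 + 0.011 − 0.0827 + 0.37 = 0.3353.
Margin to runaway = 1 − 0.3353 = 0.66.

0.66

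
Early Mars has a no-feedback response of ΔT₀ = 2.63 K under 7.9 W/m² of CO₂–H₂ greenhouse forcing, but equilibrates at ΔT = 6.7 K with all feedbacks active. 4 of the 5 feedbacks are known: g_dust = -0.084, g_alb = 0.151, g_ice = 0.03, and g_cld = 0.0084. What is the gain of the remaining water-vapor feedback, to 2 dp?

0.50

Amplification A = ΔT/ΔT₀ = 6.7/2.63 = 2.548.
Total gain g = 1 − 1/A = 1 − 1/2.548 = 0.6075.
Known gains sum to -0.084 + 0.151 + 0.03 + 0.0084 = 0.1054.
g_wv = 0.6075 − 0.1054 = 0.50.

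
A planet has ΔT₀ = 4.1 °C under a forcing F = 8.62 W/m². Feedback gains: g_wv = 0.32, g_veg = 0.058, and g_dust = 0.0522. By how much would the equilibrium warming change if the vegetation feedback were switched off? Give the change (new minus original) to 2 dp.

Original: g = 0.4302, ΔT = 4.1/(1−0.4302) = 7.1955 °C.
Without vegetation: g' = 0.3722, ΔT' = 4.1/(1−0.3722) = 6.5307 °C.
Change = 6.5307 − 7.1955 = -0.66 °C.

-0.66 °C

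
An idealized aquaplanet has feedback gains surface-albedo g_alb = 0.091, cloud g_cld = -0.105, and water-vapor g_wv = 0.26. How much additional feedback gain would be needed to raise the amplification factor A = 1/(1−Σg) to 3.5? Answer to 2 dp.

Current total gain = 0.246.
Target gain for A = 3.5: g* = 1 − 1/3.5 = 0.7143.
Additional gain needed = 0.7143 − 0.246 = 0.47.

0.47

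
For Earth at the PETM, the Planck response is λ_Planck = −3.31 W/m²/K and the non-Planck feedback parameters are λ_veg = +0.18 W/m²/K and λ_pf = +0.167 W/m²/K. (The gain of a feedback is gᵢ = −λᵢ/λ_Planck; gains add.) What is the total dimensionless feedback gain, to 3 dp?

Convert to gains: g_veg = 0.18/3.31 = 0.05438; g_pf = 0.167/3.31 = 0.05045.
Total gain g = 0.10483.

0.105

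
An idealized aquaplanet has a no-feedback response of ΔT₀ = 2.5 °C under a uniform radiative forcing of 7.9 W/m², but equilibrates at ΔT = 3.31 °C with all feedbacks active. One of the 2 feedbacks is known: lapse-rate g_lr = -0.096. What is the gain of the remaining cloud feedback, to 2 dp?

Amplification A = ΔT/ΔT₀ = 3.31/2.5 = 1.324.
Total gain g = 1 − 1/A = 1 − 1/1.324 = 0.2447.
The known gain is -0.096.
g_cld = 0.2447 + 0.096 = 0.34.

0.34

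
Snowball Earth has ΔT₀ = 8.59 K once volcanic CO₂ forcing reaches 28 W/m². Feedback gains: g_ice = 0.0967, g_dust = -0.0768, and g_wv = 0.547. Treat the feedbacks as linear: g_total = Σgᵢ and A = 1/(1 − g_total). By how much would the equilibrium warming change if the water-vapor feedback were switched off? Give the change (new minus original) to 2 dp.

-11.07 K

Original: g = 0.5669, ΔT = 8.59/(1−0.5669) = 19.8338 K.
Without water-vapor: g' = 0.0199, ΔT' = 8.59/(1−0.0199) = 8.7644 K.
Change = 8.7644 − 19.8338 = -11.07 K.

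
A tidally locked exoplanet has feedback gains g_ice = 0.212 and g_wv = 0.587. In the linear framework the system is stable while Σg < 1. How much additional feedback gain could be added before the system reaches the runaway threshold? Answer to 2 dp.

0.20

Current total gain = 0.212 + 0.587 = 0.799.
Margin to runaway = 1 − 0.799 = 0.20.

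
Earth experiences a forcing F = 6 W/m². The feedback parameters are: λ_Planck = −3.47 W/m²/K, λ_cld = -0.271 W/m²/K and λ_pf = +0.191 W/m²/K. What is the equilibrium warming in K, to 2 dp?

Net feedback parameter λ = (−3.47) + (-0.271) + (+0.191) = -3.55 W/m²/K.
ΔT = −F/λ = −6/(-3.55) = 1.69 K.

1.69 K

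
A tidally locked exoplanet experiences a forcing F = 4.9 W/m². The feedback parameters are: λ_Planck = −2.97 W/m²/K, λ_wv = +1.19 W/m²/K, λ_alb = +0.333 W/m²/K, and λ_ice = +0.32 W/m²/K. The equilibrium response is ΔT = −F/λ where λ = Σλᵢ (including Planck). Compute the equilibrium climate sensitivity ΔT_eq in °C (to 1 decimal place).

4.3 °C

Net feedback parameter λ = (−2.97) + (+1.19) + (+0.333) + (+0.32) = -1.127 W/m²/K.
ΔT = −F/λ = −4.9/(-1.127) = 4.3 °C.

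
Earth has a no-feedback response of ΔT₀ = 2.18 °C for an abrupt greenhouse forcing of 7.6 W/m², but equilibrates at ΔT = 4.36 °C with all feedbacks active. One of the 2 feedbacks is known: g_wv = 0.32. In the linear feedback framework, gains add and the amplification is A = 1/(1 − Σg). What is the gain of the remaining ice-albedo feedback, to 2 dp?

Amplification A = ΔT/ΔT₀ = 4.36/2.18 = 2.
Total gain g = 1 − 1/A = 1 − 1/2 = 0.5.
The known gain is 0.32.
g_ice = 0.5 − 0.32 = 0.18.

0.18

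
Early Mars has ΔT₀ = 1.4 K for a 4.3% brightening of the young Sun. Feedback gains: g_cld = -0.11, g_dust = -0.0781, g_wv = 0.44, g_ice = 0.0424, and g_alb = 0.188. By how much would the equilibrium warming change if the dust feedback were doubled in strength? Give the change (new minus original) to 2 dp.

Original: g = 0.4823, ΔT = 1.4/(1−0.4823) = 2.7043 K.
With doubled dust: g' = 0.4042, ΔT' = 1.4/(1−0.4042) = 2.3498 K.
Change = 2.3498 − 2.7043 = -0.35 K.

-0.35 K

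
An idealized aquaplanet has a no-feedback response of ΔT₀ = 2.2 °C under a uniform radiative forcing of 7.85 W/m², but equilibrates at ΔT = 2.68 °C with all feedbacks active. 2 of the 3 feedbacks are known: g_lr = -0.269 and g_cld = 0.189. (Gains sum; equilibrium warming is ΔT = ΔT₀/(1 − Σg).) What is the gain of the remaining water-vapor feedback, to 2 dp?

0.26

Amplification A = ΔT/ΔT₀ = 2.68/2.2 = 1.218.
Total gain g = 1 − 1/A = 1 − 1/1.218 = 0.179.
Known gains sum to -0.269 + 0.189 = -0.08.
g_wv = 0.179 + 0.08 = 0.26.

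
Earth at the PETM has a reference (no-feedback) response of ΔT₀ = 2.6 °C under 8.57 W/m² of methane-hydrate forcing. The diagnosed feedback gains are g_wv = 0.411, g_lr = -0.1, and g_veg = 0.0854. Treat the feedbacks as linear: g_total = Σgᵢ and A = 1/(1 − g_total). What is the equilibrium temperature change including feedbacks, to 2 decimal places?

Total gain g = 0.411 − 0.1 + 0.0854 = 0.3964.
Amplification A = 1/(1 − 0.3964) = 1.657.
ΔT = 2.6 × 1.657 = 4.31 °C.

4.31 °C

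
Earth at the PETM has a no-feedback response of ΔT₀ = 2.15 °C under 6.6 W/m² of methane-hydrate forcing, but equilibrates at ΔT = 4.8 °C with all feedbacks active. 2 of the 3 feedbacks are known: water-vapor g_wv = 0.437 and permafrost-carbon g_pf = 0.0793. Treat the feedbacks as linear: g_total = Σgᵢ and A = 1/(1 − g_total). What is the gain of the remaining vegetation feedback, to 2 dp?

Amplification A = ΔT/ΔT₀ = 4.8/2.15 = 2.233.
Total gain g = 1 − 1/A = 1 − 1/2.233 = 0.5522.
Known gains sum to 0.437 + 0.0793 = 0.5163.
g_veg = 0.5522 − 0.5163 = 0.04.

0.04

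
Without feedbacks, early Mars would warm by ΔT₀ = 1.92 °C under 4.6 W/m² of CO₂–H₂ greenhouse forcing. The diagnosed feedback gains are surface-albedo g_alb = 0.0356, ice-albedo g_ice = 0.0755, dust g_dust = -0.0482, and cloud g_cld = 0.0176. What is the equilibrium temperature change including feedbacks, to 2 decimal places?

Total gain g = 0.0356 + 0.0755 − 0.0482 + 0.0176 = 0.0805.
Amplification A = 1/(1 − 0.0805) = 1.088.
ΔT = 1.92 × 1.088 = 2.09 °C.

2.09 °C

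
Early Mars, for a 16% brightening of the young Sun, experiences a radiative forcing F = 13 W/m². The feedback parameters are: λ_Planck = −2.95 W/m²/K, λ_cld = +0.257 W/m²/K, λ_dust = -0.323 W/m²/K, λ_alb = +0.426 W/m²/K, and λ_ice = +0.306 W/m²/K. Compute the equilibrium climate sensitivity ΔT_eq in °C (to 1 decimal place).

Net feedback parameter λ = (−2.95) + (+0.257) + (-0.323) + (+0.426) + (+0.306) = -2.284 W/m²/K.
ΔT = −F/λ = −13/(-2.284) = 5.7 °C.

5.7 °C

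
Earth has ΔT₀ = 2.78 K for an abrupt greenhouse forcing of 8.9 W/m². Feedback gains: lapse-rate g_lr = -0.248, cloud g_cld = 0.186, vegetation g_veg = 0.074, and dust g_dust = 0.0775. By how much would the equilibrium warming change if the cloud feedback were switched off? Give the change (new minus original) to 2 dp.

Original: g = 0.0895, ΔT = 2.78/(1−0.0895) = 3.0533 K.
Without cloud: g' = -0.0965, ΔT' = 2.78/(1+0.0965) = 2.5353 K.
Change = 2.5353 − 3.0533 = -0.52 K.

-0.52 K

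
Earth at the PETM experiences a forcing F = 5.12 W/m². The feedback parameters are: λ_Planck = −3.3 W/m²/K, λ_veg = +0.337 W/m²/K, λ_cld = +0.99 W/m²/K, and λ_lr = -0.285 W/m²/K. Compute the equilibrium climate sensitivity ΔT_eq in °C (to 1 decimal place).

2.3 °C

Net feedback parameter λ = (−3.3) + (+0.337) + (+0.99) + (-0.285) = -2.258 W/m²/K.
ΔT = −F/λ = −5.12/(-2.258) = 2.3 °C.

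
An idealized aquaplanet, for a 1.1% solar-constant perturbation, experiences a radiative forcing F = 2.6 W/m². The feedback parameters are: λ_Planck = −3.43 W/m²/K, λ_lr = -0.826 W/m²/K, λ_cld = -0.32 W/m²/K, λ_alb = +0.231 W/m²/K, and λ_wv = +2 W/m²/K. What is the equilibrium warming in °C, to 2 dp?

1.11 °C

Net feedback parameter λ = (−3.43) + (-0.826) + (-0.32) + (+0.231) + (+2) = -2.345 W/m²/K.
ΔT = −F/λ = −2.6/(-2.345) = 1.11 °C.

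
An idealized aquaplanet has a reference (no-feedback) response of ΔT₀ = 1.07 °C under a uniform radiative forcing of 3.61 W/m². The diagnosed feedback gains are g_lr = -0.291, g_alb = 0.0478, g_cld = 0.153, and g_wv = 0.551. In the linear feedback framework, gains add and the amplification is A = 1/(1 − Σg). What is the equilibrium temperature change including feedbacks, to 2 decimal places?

Total gain g = -0.291 + 0.0478 + 0.153 + 0.551 = 0.4608.
Amplification A = 1/(1 − 0.4608) = 1.855.
ΔT = 1.07 × 1.855 = 1.98 °C.

1.98 °C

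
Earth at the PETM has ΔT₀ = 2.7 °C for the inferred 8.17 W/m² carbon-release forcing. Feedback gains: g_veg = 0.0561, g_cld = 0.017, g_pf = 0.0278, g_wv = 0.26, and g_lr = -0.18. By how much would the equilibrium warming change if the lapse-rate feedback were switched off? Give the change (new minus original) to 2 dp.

Original: g = 0.1809, ΔT = 2.7/(1−0.1809) = 3.2963 °C.
Without lapse-rate: g' = 0.3609, ΔT' = 2.7/(1−0.3609) = 4.2247 °C.
Change = 4.2247 − 3.2963 = 0.93 °C.

0.93 °C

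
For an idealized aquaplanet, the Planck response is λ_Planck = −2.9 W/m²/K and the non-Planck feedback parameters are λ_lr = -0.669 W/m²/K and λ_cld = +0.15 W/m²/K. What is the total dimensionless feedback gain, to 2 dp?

-0.18

Convert to gains: g_lr = -0.669/2.9 = -0.2307; g_cld = 0.15/2.9 = 0.05172.
Total gain g = -0.17898.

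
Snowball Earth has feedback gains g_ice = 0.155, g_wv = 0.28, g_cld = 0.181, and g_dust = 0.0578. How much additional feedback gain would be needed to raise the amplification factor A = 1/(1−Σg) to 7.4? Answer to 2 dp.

0.19

Current total gain = 0.6738.
Target gain for A = 7.4: g* = 1 − 1/7.4 = 0.8649.
Additional gain needed = 0.8649 − 0.6738 = 0.19.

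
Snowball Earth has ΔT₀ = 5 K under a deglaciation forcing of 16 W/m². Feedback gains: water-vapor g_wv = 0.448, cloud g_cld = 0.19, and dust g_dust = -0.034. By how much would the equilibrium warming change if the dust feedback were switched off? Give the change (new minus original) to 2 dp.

Original: g = 0.604, ΔT = 5/(1−0.604) = 12.6263 K.
Without dust: g' = 0.638, ΔT' = 5/(1−0.638) = 13.8122 K.
Change = 13.8122 − 12.6263 = 1.19 K.

1.19 K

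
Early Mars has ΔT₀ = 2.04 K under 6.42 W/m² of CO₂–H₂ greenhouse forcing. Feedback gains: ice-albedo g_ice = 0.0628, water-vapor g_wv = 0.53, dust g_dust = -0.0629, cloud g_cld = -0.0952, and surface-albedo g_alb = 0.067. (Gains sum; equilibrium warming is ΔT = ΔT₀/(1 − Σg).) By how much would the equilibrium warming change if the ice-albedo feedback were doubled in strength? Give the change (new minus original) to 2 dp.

Original: g = 0.5017, ΔT = 2.04/(1−0.5017) = 4.0939 K.
With doubled ice-albedo: g' = 0.5645, ΔT' = 2.04/(1−0.5645) = 4.6843 K.
Change = 4.6843 − 4.0939 = 0.59 K.

0.59 K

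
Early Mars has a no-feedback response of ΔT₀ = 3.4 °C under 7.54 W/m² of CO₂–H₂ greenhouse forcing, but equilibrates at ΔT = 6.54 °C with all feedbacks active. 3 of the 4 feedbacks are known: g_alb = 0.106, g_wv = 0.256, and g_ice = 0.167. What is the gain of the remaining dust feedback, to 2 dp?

-0.05

Amplification A = ΔT/ΔT₀ = 6.54/3.4 = 1.924.
Total gain g = 1 − 1/A = 1 − 1/1.924 = 0.4802.
Known gains sum to 0.106 + 0.256 + 0.167 = 0.529.
g_dust = 0.4802 − 0.529 = -0.05.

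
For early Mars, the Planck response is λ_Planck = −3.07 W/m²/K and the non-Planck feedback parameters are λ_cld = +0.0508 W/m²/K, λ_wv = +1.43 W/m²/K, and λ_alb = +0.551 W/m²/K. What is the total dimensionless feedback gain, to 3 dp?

Convert to gains: g_cld = 0.0508/3.07 = 0.01655; g_wv = 1.43/3.07 = 0.4658; g_alb = 0.551/3.07 = 0.1795.
Total gain g = 0.66185.

0.662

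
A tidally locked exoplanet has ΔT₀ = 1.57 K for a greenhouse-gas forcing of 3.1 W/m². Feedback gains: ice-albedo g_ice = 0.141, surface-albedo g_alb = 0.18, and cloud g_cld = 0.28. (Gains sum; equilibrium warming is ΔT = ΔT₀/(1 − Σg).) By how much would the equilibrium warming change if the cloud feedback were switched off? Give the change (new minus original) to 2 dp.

Original: g = 0.601, ΔT = 1.57/(1−0.601) = 3.9348 K.
Without cloud: g' = 0.321, ΔT' = 1.57/(1−0.321) = 2.3122 K.
Change = 2.3122 − 3.9348 = -1.62 K.

-1.62 K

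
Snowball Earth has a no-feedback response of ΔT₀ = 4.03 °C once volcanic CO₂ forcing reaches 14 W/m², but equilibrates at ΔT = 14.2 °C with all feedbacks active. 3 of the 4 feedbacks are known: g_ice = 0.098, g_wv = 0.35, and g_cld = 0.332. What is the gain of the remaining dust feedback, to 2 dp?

-0.06

Amplification A = ΔT/ΔT₀ = 14.2/4.03 = 3.524.
Total gain g = 1 − 1/A = 1 − 1/3.524 = 0.7162.
Known gains sum to 0.098 + 0.35 + 0.332 = 0.78.
g_dust = 0.7162 − 0.78 = -0.06.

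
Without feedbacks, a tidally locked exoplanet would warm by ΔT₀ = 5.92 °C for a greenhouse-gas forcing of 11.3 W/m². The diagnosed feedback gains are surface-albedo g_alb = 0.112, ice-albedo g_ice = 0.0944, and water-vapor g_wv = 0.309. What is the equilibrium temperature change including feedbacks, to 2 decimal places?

12.22 °C

Total gain g = 0.112 + 0.0944 + 0.309 = 0.5154.
Amplification A = 1/(1 − 0.5154) = 2.064.
ΔT = 5.92 × 2.064 = 12.22 °C.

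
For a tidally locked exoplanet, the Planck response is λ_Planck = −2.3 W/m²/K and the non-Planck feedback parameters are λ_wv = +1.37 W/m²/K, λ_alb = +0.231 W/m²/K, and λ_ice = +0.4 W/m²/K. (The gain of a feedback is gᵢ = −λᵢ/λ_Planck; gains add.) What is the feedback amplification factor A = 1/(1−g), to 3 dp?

7.692

Convert to gains: g_wv = 1.37/2.3 = 0.5957; g_alb = 0.231/2.3 = 0.1004; g_ice = 0.4/2.3 = 0.1739.
Total gain g = 0.87.
A = 1/(1 − 0.87) = 7.692.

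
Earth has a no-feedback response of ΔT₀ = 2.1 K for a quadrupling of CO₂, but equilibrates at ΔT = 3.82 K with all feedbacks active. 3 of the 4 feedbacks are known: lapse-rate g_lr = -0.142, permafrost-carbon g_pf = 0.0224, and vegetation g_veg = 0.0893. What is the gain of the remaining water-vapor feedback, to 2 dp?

Amplification A = ΔT/ΔT₀ = 3.82/2.1 = 1.819.
Total gain g = 1 − 1/A = 1 − 1/1.819 = 0.4502.
Known gains sum to -0.142 + 0.0224 + 0.0893 = -0.0303.
g_wv = 0.4502 + 0.0303 = 0.48.

0.48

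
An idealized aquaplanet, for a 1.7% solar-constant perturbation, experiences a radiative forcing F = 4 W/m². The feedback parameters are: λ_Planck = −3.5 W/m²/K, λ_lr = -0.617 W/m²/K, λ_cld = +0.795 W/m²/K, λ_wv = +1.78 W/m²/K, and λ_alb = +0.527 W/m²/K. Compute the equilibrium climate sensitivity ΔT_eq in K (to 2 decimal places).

Net feedback parameter λ = (−3.5) + (-0.617) + (+0.795) + (+1.78) + (+0.527) = -1.015 W/m²/K.
ΔT = −F/λ = −4/(-1.015) = 3.94 K.

3.94 K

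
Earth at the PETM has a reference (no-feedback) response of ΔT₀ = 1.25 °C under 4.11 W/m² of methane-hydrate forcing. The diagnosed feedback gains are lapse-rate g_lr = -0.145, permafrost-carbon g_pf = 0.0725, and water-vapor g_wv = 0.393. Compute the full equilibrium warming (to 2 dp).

Total gain g = -0.145 + 0.0725 + 0.393 = 0.3205.
Amplification A = 1/(1 − 0.3205) = 1.472.
ΔT = 1.25 × 1.472 = 1.84 °C.

1.84 °C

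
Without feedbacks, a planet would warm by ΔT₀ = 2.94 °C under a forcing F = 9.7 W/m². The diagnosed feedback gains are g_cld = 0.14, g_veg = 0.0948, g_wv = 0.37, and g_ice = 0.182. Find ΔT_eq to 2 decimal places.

13.79 °C

Total gain g = 0.14 + 0.0948 + 0.37 + 0.182 = 0.7868.
Amplification A = 1/(1 − 0.7868) = 4.69.
ΔT = 2.94 × 4.69 = 13.79 °C.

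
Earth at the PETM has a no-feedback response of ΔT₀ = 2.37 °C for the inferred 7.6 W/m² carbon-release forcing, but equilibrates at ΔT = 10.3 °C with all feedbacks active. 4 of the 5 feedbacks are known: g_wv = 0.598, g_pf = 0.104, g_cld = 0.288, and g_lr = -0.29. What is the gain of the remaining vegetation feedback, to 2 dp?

Amplification A = ΔT/ΔT₀ = 10.3/2.37 = 4.346.
Total gain g = 1 − 1/A = 1 − 1/4.346 = 0.7699.
Known gains sum to 0.598 + 0.104 + 0.288 − 0.29 = 0.7.
g_veg = 0.7699 − 0.7 = 0.07.

0.07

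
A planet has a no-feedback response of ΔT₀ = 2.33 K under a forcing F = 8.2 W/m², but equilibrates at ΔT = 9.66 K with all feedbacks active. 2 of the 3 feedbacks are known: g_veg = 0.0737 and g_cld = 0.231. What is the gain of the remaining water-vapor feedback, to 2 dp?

0.45

Amplification A = ΔT/ΔT₀ = 9.66/2.33 = 4.146.
Total gain g = 1 − 1/A = 1 − 1/4.146 = 0.7588.
Known gains sum to 0.0737 + 0.231 = 0.3047.
g_wv = 0.7588 − 0.3047 = 0.45.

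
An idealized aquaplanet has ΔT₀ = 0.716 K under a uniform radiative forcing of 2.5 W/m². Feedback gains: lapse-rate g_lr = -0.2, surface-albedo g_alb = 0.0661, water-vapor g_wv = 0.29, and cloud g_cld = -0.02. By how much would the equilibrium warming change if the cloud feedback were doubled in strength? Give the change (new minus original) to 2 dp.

-0.02 K

Original: g = 0.1361, ΔT = 0.716/(1−0.1361) = 0.8288 K.
With doubled cloud: g' = 0.1161, ΔT' = 0.716/(1−0.1161) = 0.8100 K.
Change = 0.8100 − 0.8288 = -0.02 K.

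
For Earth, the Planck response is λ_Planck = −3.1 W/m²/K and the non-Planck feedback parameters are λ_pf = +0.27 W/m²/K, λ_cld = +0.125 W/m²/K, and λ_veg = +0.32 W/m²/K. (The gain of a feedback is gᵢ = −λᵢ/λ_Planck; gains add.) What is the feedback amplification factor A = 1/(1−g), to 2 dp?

1.30

Convert to gains: g_pf = 0.27/3.1 = 0.0871; g_cld = 0.125/3.1 = 0.04032; g_veg = 0.32/3.1 = 0.1032.
Total gain g = 0.23062.
A = 1/(1 − 0.23062) = 1.30.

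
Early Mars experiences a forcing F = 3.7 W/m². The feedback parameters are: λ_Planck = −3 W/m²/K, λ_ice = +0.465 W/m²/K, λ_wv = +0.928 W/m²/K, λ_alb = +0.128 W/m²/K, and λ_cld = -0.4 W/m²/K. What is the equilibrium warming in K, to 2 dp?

Net feedback parameter λ = (−3) + (+0.465) + (+0.928) + (+0.128) + (-0.4) = -1.879 W/m²/K.
ΔT = −F/λ = −3.7/(-1.879) = 1.97 K.

1.97 K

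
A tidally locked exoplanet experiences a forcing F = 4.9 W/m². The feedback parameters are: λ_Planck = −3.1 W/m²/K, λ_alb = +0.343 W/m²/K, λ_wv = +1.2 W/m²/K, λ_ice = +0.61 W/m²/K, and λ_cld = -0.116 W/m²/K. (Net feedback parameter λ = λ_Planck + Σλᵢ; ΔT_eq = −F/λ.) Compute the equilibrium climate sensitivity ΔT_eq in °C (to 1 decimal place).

4.6 °C

Net feedback parameter λ = (−3.1) + (+0.343) + (+1.2) + (+0.61) + (-0.116) = -1.063 W/m²/K.
ΔT = −F/λ = −4.9/(-1.063) = 4.6 °C.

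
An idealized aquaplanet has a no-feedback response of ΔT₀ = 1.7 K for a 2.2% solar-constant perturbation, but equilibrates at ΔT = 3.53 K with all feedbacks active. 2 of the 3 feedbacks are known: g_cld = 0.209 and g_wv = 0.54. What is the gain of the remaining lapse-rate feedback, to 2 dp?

Amplification A = ΔT/ΔT₀ = 3.53/1.7 = 2.076.
Total gain g = 1 − 1/A = 1 − 1/2.076 = 0.5183.
Known gains sum to 0.209 + 0.54 = 0.749.
g_lr = 0.5183 − 0.749 = -0.23.

-0.23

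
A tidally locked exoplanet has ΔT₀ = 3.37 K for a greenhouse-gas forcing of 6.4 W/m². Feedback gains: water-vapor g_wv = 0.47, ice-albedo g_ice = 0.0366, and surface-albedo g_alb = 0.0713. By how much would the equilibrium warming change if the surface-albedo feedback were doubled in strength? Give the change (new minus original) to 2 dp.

Original: g = 0.5779, ΔT = 3.37/(1−0.5779) = 7.9839 K.
With doubled surface-albedo: g' = 0.6492, ΔT' = 3.37/(1−0.6492) = 9.6066 K.
Change = 9.6066 − 7.9839 = 1.62 K.

1.62 K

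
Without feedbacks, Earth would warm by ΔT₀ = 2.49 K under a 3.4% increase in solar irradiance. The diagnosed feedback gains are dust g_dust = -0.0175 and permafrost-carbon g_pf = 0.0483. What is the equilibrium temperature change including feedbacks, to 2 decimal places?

2.57 K

Total gain g = -0.0175 + 0.0483 = 0.0308.
Amplification A = 1/(1 − 0.0308) = 1.032.
ΔT = 2.49 × 1.032 = 2.57 K.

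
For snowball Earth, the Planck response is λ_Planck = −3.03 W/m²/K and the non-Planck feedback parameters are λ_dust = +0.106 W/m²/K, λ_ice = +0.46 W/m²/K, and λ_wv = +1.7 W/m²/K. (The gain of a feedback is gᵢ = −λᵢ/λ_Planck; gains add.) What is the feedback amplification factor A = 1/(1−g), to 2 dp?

3.97

Convert to gains: g_dust = 0.106/3.03 = 0.03498; g_ice = 0.46/3.03 = 0.1518; g_wv = 1.7/3.03 = 0.5611.
Total gain g = 0.74788.
A = 1/(1 − 0.74788) = 3.97.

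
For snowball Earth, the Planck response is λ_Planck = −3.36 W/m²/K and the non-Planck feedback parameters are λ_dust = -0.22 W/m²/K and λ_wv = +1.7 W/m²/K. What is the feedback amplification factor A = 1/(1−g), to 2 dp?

Convert to gains: g_dust = -0.22/3.36 = -0.06548; g_wv = 1.7/3.36 = 0.506.
Total gain g = 0.44052.
A = 1/(1 − 0.44052) = 1.79.

1.79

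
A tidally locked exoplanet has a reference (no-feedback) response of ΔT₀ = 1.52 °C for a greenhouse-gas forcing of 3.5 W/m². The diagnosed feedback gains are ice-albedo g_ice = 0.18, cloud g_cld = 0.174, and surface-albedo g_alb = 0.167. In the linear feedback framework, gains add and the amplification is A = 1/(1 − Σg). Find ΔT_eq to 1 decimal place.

Total gain g = 0.18 + 0.174 + 0.167 = 0.521.
Amplification A = 1/(1 − 0.521) = 2.088.
ΔT = 1.52 × 2.088 = 3.2 °C.

3.2 °C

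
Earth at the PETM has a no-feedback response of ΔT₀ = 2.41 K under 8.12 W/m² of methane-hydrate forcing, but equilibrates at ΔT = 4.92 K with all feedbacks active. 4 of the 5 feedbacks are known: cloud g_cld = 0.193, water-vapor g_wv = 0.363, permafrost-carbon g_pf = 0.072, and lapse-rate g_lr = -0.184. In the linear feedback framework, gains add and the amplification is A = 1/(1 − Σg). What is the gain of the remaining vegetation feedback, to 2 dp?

Amplification A = ΔT/ΔT₀ = 4.92/2.41 = 2.041.
Total gain g = 1 − 1/A = 1 − 1/2.041 = 0.51.
Known gains sum to 0.193 + 0.363 + 0.072 − 0.184 = 0.444.
g_veg = 0.51 − 0.444 = 0.07.

0.07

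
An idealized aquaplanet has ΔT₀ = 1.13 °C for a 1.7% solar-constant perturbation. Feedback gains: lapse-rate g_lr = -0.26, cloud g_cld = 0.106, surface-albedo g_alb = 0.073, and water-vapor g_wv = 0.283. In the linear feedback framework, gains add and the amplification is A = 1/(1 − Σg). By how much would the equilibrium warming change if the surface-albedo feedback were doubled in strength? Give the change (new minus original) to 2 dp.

Original: g = 0.202, ΔT = 1.13/(1−0.202) = 1.4160 °C.
With doubled surface-albedo: g' = 0.275, ΔT' = 1.13/(1−0.275) = 1.5586 °C.
Change = 1.5586 − 1.4160 = 0.14 °C.

0.14 °C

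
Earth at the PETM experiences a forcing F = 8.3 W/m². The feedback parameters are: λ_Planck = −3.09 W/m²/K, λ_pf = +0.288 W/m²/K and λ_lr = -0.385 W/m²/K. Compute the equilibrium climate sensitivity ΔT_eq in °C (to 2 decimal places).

2.60 °C

Net feedback parameter λ = (−3.09) + (+0.288) + (-0.385) = -3.187 W/m²/K.
ΔT = −F/λ = −8.3/(-3.187) = 2.60 °C.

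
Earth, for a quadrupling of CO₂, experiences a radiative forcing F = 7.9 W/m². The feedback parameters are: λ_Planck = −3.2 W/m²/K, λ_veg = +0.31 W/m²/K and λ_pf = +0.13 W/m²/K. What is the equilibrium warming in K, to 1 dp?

Net feedback parameter λ = (−3.2) + (+0.31) + (+0.13) = -2.76 W/m²/K.
ΔT = −F/λ = −7.9/(-2.76) = 2.9 K.

2.9 K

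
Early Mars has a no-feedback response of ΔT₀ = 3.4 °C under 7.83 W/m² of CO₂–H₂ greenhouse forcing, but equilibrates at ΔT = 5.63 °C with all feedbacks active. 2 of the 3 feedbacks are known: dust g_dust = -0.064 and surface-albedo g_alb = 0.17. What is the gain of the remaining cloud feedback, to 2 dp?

0.29

Amplification A = ΔT/ΔT₀ = 5.63/3.4 = 1.656.
Total gain g = 1 − 1/A = 1 − 1/1.656 = 0.3961.
Known gains sum to -0.064 + 0.17 = 0.106.
g_cld = 0.3961 − 0.106 = 0.29.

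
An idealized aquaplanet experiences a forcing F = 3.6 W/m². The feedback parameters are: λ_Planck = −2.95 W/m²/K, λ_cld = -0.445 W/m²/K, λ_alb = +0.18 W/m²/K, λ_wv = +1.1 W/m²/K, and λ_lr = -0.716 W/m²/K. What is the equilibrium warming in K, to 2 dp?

Net feedback parameter λ = (−2.95) + (-0.445) + (+0.18) + (+1.1) + (-0.716) = -2.831 W/m²/K.
ΔT = −F/λ = −3.6/(-2.831) = 1.27 K.

1.27 K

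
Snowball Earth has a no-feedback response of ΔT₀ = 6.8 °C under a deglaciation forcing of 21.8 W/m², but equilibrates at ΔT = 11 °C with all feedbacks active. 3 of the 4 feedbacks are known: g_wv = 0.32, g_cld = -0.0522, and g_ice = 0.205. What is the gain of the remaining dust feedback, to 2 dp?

-0.09

Amplification A = ΔT/ΔT₀ = 11/6.8 = 1.618.
Total gain g = 1 − 1/A = 1 − 1/1.618 = 0.382.
Known gains sum to 0.32 − 0.0522 + 0.205 = 0.4728.
g_dust = 0.382 − 0.4728 = -0.09.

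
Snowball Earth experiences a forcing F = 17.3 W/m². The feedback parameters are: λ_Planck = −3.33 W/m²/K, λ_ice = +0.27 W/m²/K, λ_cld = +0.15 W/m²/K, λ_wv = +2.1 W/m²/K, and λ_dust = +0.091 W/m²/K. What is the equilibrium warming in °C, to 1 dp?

24.1 °C

Net feedback parameter λ = (−3.33) + (+0.27) + (+0.15) + (+2.1) + (+0.091) = -0.719 W/m²/K.
ΔT = −F/λ = −17.3/(-0.719) = 24.1 °C.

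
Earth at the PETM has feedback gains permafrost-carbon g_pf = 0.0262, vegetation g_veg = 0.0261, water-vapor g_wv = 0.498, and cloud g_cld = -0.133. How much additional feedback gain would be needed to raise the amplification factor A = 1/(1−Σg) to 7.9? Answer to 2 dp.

Current total gain = 0.4173.
Target gain for A = 7.9: g* = 1 − 1/7.9 = 0.8734.
Additional gain needed = 0.8734 − 0.4173 = 0.46.

0.46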